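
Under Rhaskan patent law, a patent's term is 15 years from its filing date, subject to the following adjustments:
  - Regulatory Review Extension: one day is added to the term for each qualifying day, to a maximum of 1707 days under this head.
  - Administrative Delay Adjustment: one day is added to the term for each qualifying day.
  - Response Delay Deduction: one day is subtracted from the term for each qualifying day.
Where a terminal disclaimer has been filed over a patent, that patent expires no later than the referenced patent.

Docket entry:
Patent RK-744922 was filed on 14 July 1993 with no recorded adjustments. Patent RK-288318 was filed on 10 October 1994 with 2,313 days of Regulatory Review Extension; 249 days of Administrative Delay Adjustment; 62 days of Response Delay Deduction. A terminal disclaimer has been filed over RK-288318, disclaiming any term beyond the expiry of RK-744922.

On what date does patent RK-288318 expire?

2008-07-14

Natural term of RK-288318:
  Base: filing + 15 years → 10 October 2009.
  Regulatory Review Extension: 2313 days claimed exceeds the 1707-day cap, so +1707 days → 13 June 2014.
  Administrative Delay Adjustment: +249 days → 17 February 2015.
  Response Delay Deduction: −62 days → 17 December 2014.
Expiry of referenced patent RK-744922:
  Base: filing + 15 years → 14 July 2008.
Terminal disclaimer: RK-288318 expires on the earlier of 17 December 2014 and 14 July 2008.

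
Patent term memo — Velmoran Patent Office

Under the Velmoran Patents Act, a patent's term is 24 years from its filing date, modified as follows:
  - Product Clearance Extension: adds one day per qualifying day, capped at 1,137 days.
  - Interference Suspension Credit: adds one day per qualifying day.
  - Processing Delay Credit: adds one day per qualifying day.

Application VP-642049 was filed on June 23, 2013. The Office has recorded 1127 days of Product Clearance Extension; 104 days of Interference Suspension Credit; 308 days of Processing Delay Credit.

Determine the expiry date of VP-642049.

September 9, 2041

Base term: filing date + 24 years → 23 June 2037.
Product Clearance Extension: 1127 days (within the 1137-day cap) → +1127 days → 24 July 2040.
Interference Suspension Credit: +104 days → 5 November 2040.
Processing Delay Credit: +308 days → 9 September 2041.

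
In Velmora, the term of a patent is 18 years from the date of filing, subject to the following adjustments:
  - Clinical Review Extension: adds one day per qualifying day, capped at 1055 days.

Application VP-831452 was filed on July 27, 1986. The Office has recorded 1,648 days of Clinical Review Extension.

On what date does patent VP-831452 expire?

June 17, 2007

Base term: filing date + 18 years → 27 July 2004.
Clinical Review Extension: 1648 days claimed exceeds the 1055-day cap, so +1055 days → 17 June 2007.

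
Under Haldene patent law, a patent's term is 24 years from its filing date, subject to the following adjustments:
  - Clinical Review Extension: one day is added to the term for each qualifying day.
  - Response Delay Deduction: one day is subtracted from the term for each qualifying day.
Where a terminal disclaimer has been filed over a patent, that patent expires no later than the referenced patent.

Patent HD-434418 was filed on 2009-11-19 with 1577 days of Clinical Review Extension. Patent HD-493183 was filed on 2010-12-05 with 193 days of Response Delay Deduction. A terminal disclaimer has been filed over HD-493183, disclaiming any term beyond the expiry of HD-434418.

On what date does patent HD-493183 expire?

Natural term of HD-493183:
  Base: filing + 24 years → 5 December 2034.
  Response Delay Deduction: −193 days → 26 May 2034.
Expiry of referenced patent HD-434418:
  Base: filing + 24 years → 19 November 2033.
  Clinical Review Extension: +1577 days → 15 March 2038.
Terminal disclaimer: HD-493183 expires on the earlier of 26 May 2034 and 15 March 2038.

2034-05-26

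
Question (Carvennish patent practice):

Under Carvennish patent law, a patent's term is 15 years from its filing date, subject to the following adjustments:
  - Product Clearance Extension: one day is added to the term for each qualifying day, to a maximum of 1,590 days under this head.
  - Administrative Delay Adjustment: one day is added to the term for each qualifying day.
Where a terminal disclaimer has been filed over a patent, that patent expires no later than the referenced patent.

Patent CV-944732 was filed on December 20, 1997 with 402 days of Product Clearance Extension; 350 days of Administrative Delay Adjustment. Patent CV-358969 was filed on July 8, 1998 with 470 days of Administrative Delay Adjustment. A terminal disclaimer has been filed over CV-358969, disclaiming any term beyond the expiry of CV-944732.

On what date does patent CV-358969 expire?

Natural term of CV-358969:
  Base: filing + 15 years → 8 July 2013.
  Administrative Delay Adjustment: +470 days → 21 October 2014.
Expiry of referenced patent CV-944732:
  Base: filing + 15 years → 20 December 2012.
  Product Clearance Extension: 402 days (within the 1590-day cap) → +402 days → 26 January 2014.
  Administrative Delay Adjustment: +350 days → 11 January 2015.
Terminal disclaimer: CV-358969 expires on the earlier of 21 October 2014 and 11 January 2015.

October 21, 2014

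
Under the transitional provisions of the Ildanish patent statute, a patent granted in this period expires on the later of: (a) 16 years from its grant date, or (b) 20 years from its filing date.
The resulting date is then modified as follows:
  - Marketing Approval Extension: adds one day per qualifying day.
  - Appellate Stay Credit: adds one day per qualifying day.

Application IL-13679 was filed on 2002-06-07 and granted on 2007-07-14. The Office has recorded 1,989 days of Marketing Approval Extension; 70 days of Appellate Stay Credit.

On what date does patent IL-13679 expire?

March 3, 2029

(a) grant + 16 years → 14 July 2023.
(b) filing + 20 years → 7 June 2022.
Later of the two: 14 July 2023.
Marketing Approval Extension: +1989 days → 23 December 2028.
Appellate Stay Credit: +70 days → 3 March 2029.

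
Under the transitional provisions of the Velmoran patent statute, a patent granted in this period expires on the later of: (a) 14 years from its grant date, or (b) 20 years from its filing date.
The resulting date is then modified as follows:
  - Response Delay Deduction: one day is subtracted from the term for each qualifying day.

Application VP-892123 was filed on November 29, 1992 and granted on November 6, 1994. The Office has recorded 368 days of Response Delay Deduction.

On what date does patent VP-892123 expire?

2011-11-27

(a) grant + 14 years → 6 November 2008.
(b) filing + 20 years → 29 November 2012.
Later of the two: 29 November 2012.
Response Delay Deduction: −368 days → 27 November 2011.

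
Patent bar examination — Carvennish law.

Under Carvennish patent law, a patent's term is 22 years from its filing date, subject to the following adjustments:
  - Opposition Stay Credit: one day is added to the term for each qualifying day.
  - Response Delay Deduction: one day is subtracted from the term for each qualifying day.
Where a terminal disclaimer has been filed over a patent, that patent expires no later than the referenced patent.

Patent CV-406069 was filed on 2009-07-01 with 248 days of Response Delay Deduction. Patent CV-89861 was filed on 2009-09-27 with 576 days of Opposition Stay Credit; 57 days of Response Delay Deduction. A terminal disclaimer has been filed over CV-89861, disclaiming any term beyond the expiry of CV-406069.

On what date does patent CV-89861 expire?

Natural term of CV-89861:
  Base: filing + 22 years → 27 September 2031.
  Opposition Stay Credit: +576 days → 25 April 2033.
  Response Delay Deduction: −57 days → 27 February 2033.
Expiry of referenced patent CV-406069:
  Base: filing + 22 years → 1 July 2031.
  Response Delay Deduction: −248 days → 26 October 2030.
Terminal disclaimer: CV-89861 expires on the earlier of 27 February 2033 and 26 October 2030.

October 26, 2030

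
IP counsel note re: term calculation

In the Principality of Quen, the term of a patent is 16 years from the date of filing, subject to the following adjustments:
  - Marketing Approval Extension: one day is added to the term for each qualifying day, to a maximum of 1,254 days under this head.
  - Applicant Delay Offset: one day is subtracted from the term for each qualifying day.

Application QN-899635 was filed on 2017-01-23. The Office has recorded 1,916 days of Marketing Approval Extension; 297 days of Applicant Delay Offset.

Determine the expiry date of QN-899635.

Base term: filing date + 16 years → 23 January 2033.
Marketing Approval Extension: 1916 days claimed exceeds the 1254-day cap, so +1254 days → 30 June 2036.
Applicant Delay Offset: −297 days → 7 September 2035.

September 7, 2035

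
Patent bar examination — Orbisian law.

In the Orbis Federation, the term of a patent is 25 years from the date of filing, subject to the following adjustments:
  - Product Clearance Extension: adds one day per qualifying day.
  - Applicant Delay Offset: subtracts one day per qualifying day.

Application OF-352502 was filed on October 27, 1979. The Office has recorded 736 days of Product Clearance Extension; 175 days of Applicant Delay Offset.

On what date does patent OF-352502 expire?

2006-05-11

Base term: filing date + 25 years → 27 October 2004.
Product Clearance Extension: +736 days → 2 November 2006.
Applicant Delay Offset: −175 days → 11 May 2006.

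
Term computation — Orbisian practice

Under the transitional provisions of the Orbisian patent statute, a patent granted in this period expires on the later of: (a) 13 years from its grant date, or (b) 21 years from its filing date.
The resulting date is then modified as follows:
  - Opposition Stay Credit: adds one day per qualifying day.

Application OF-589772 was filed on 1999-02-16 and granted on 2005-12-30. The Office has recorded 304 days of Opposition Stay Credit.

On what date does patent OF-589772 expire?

December 16, 2020

(a) grant + 13 years → 30 December 2018.
(b) filing + 21 years → 16 February 2020.
Later of the two: 16 February 2020.
Opposition Stay Credit: +304 days → 16 December 2020.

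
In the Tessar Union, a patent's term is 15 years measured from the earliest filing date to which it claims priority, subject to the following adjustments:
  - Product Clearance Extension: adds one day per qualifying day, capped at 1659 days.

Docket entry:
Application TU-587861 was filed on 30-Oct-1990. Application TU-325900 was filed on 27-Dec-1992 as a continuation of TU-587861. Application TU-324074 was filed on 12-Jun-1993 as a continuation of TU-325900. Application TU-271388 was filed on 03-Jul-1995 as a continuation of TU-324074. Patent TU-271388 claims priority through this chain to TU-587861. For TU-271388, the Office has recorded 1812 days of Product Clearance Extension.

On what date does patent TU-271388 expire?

Earliest priority filing: 30 October 1990.
Base term: 30 October 1990 + 15 years → 30 October 2005.
Product Clearance Extension: 1812 days claimed exceeds the 1659-day cap, so +1659 days → 16 May 2010.

May 16, 2010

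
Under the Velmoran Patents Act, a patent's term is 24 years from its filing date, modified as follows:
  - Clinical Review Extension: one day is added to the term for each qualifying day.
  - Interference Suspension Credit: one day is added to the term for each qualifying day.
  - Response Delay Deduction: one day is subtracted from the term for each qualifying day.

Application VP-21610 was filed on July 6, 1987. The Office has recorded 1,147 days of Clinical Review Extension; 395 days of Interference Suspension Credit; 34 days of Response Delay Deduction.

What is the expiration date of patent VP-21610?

Base term: filing date + 24 years → 6 July 2011.
Clinical Review Extension: +1147 days → 26 August 2014.
Interference Suspension Credit: +395 days → 25 September 2015.
Response Delay Deduction: −34 days → 22 August 2015.

August 22, 2015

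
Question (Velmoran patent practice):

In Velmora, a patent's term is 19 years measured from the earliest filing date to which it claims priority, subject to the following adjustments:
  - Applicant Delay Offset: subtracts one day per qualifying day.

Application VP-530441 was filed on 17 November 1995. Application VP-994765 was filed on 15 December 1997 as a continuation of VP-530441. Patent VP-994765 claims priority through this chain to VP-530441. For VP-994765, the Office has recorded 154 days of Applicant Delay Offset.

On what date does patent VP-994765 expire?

Earliest priority filing: 17 November 1995.
Base term: 17 November 1995 + 19 years → 17 November 2014.
Applicant Delay Offset: −154 days → 16 June 2014.

June 16, 2014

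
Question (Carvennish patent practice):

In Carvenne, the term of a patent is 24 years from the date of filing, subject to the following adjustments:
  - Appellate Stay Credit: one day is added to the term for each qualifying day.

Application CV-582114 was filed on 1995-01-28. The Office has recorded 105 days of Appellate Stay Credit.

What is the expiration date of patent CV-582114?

May 13, 2019

Base term: filing date + 24 years → 28 January 2019.
Appellate Stay Credit: +105 days → 13 May 2019.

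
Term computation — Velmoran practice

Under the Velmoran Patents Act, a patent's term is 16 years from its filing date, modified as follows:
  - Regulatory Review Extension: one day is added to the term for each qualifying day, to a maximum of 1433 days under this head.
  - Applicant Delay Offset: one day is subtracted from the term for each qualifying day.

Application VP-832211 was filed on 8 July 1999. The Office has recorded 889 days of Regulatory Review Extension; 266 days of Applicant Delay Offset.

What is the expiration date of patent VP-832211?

March 22, 2017

Base term: filing date + 16 years → 8 July 2015.
Regulatory Review Extension: 889 days (within the 1433-day cap) → +889 days → 13 December 2017.
Applicant Delay Offset: −266 days → 22 March 2017.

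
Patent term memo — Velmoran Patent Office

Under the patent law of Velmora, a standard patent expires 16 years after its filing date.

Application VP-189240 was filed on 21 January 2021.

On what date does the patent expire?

January 21, 2037

Filing date + 16 years → 21 January 2037.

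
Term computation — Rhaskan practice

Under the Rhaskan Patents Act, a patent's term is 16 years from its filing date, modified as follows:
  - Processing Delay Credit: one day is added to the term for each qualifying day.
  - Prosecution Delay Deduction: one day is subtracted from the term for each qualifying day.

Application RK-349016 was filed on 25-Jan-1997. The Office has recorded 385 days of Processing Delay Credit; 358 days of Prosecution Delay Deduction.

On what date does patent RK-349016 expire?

2013-02-21

Base term: filing date + 16 years → 25 January 2013.
Processing Delay Credit: +385 days → 14 February 2014.
Prosecution Delay Deduction: −358 days → 21 February 2013.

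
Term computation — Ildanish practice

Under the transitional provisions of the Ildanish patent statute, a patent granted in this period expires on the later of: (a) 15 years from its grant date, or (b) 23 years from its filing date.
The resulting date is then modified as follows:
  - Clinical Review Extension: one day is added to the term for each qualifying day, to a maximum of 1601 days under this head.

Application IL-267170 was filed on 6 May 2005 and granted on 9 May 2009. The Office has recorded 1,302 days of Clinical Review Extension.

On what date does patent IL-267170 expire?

(a) grant + 15 years → 9 May 2024.
(b) filing + 23 years → 6 May 2028.
Later of the two: 6 May 2028.
Clinical Review Extension: 1302 days (within the 1601-day cap) → +1302 days → 29 November 2031.

2031-11-29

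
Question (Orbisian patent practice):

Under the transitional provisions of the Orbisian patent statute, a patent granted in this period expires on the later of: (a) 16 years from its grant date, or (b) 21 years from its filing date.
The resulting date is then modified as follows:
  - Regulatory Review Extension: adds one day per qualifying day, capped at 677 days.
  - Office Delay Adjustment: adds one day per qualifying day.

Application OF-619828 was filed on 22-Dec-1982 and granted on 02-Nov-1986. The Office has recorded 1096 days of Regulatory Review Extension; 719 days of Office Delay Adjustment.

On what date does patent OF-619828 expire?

(a) grant + 16 years → 2 November 2002.
(b) filing + 21 years → 22 December 2003.
Later of the two: 22 December 2003.
Regulatory Review Extension: 1096 days claimed exceeds the 677-day cap, so +677 days → 29 October 2005.
Office Delay Adjustment: +719 days → 18 October 2007.

2007-10-18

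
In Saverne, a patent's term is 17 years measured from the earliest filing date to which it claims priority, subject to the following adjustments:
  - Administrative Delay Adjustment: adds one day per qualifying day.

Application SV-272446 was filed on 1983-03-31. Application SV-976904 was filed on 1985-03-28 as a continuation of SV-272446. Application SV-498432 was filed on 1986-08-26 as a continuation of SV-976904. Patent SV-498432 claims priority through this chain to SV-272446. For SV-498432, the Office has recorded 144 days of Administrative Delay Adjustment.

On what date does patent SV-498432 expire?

August 22, 2000

Earliest priority filing: 31 March 1983.
Base term: 31 March 1983 + 17 years → 31 March 2000.
Administrative Delay Adjustment: +144 days → 22 August 2000.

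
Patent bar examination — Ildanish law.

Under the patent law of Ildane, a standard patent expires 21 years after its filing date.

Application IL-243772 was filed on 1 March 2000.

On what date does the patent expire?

March 1, 2021

Filing date + 21 years → 1 March 2021.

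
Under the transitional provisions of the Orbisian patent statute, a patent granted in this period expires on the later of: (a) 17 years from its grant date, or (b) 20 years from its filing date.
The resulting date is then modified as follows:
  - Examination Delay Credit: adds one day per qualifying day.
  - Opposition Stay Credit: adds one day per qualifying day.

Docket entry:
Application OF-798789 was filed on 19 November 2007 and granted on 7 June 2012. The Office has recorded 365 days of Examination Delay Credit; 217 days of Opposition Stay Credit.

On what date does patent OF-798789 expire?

2031-01-10

(a) grant + 17 years → 7 June 2029.
(b) filing + 20 years → 19 November 2027.
Later of the two: 7 June 2029.
Examination Delay Credit: +365 days → 7 June 2030.
Opposition Stay Credit: +217 days → 10 January 2031.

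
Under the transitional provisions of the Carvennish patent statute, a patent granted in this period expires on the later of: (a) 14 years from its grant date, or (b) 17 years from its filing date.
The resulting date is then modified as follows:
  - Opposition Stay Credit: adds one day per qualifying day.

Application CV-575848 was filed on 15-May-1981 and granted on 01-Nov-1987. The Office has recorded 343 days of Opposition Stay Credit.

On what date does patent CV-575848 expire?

October 10, 2002

(a) grant + 14 years → 1 November 2001.
(b) filing + 17 years → 15 May 1998.
Later of the two: 1 November 2001.
Opposition Stay Credit: +343 days → 10 October 2002.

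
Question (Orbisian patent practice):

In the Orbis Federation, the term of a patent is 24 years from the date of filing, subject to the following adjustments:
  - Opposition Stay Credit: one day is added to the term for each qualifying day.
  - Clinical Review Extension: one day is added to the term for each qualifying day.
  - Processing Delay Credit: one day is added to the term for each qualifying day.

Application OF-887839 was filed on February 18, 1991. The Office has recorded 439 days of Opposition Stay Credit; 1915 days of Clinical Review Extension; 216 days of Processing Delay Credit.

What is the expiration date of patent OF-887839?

Base term: filing date + 24 years → 18 February 2015.
Opposition Stay Credit: +439 days → 2 May 2016.
Clinical Review Extension: +1915 days → 30 July 2021.
Processing Delay Credit: +216 days → 3 March 2022.

2022-03-03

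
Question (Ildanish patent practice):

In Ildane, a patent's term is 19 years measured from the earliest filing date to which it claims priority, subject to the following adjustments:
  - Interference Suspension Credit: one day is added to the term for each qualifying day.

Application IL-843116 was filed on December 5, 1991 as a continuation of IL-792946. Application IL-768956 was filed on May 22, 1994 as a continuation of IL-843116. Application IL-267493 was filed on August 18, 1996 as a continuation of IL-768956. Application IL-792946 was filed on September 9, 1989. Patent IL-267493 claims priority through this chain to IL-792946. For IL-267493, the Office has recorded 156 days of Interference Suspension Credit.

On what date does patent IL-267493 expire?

2009-02-12

Earliest priority filing: 9 September 1989.
Base term: 9 September 1989 + 19 years → 9 September 2008.
Interference Suspension Credit: +156 days → 12 February 2009.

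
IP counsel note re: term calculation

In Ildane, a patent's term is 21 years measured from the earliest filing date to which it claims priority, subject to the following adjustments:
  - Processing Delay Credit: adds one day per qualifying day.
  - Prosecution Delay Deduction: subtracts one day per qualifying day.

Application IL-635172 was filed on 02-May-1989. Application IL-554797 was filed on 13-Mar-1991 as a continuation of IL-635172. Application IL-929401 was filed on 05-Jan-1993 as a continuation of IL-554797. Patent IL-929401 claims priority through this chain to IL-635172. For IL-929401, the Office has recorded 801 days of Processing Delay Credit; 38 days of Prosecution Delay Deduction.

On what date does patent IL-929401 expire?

June 3, 2012

Earliest priority filing: 2 May 1989.
Base term: 2 May 1989 + 21 years → 2 May 2010.
Processing Delay Credit: +801 days → 11 July 2012.
Prosecution Delay Deduction: −38 days → 3 June 2012.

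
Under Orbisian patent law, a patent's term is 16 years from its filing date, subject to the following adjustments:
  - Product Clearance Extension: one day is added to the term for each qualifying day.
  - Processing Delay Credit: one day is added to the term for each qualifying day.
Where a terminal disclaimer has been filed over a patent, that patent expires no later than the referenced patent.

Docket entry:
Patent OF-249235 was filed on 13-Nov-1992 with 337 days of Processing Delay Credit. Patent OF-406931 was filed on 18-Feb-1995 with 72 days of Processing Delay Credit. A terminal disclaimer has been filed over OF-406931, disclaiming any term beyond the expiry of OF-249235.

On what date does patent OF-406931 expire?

October 16, 2009

Natural term of OF-406931:
  Base: filing + 16 years → 18 February 2011.
  Processing Delay Credit: +72 days → 1 May 2011.
Expiry of referenced patent OF-249235:
  Base: filing + 16 years → 13 November 2008.
  Processing Delay Credit: +337 days → 16 October 2009.
Terminal disclaimer: OF-406931 expires on the earlier of 1 May 2011 and 16 October 2009.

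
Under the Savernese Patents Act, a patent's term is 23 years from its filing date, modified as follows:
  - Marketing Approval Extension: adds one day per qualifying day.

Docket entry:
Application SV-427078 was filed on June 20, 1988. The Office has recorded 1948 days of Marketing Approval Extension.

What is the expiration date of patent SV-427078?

2016-10-19

Base term: filing date + 23 years → 20 June 2011.
Marketing Approval Extension: +1948 days → 19 October 2016.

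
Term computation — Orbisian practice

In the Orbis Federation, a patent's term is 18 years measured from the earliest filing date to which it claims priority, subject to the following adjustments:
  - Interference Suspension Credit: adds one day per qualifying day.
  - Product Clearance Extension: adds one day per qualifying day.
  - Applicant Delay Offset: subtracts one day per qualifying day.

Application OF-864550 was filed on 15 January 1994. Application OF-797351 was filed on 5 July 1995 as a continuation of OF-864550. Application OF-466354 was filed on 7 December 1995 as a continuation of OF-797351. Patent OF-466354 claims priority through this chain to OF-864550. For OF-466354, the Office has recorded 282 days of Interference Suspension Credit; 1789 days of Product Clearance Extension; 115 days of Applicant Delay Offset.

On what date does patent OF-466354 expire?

Earliest priority filing: 15 January 1994.
Base term: 15 January 1994 + 18 years → 15 January 2012.
Interference Suspension Credit: +282 days → 23 October 2012.
Product Clearance Extension: +1789 days → 16 September 2017.
Applicant Delay Offset: −115 days → 24 May 2017.

May 24, 2017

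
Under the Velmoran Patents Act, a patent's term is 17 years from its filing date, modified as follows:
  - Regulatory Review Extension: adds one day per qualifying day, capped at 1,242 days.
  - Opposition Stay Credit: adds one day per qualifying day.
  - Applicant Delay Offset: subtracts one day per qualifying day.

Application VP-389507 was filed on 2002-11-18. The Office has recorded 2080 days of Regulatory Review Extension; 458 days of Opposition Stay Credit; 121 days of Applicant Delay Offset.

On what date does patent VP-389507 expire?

Base term: filing date + 17 years → 18 November 2019.
Regulatory Review Extension: 2080 days claimed exceeds the 1242-day cap, so +1242 days → 13 April 2023.
Opposition Stay Credit: +458 days → 14 July 2024.
Applicant Delay Offset: −121 days → 15 March 2024.

March 15, 2024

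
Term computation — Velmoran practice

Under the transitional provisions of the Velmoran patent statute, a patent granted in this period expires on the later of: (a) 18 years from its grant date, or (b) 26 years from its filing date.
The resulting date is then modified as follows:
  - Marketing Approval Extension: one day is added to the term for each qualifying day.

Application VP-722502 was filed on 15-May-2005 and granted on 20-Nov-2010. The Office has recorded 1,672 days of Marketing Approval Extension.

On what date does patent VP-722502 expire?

(a) grant + 18 years → 20 November 2028.
(b) filing + 26 years → 15 May 2031.
Later of the two: 15 May 2031.
Marketing Approval Extension: +1672 days → 12 December 2035.

2035-12-12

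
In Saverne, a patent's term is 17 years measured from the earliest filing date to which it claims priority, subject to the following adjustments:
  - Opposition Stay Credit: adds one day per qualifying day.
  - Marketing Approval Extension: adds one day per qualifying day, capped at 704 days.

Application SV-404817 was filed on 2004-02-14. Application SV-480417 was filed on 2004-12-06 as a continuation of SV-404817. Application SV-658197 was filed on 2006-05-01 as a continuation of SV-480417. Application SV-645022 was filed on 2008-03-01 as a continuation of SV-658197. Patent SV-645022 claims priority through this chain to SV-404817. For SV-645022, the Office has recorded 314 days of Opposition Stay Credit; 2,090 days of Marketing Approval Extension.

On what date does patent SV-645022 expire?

Earliest priority filing: 14 February 2004.
Base term: 14 February 2004 + 17 years → 14 February 2021.
Opposition Stay Credit: +314 days → 25 December 2021.
Marketing Approval Extension: 2090 days claimed exceeds the 704-day cap, so +704 days → 29 November 2023.

November 29, 2023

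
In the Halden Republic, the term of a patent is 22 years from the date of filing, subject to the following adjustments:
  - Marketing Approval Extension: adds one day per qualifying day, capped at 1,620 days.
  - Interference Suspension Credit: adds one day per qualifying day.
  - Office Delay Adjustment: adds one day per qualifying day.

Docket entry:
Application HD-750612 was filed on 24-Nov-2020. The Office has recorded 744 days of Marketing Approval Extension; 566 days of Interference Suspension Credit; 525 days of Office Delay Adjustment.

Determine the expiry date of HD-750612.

December 3, 2047

Base term: filing date + 22 years → 24 November 2042.
Marketing Approval Extension: 744 days (within the 1620-day cap) → +744 days → 7 December 2044.
Interference Suspension Credit: +566 days → 26 June 2046.
Office Delay Adjustment: +525 days → 3 December 2047.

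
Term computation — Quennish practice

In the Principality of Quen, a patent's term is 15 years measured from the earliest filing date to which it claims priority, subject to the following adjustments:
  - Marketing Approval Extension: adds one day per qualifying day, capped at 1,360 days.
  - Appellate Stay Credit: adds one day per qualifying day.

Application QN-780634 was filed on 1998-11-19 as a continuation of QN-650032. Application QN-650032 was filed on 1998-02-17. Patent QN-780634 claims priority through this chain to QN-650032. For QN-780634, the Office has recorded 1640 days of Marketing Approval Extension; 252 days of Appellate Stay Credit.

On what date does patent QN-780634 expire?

July 18, 2017

Earliest priority filing: 17 February 1998.
Base term: 17 February 1998 + 15 years → 17 February 2013.
Marketing Approval Extension: 1640 days claimed exceeds the 1360-day cap, so +1360 days → 8 November 2016.
Appellate Stay Credit: +252 days → 18 July 2017.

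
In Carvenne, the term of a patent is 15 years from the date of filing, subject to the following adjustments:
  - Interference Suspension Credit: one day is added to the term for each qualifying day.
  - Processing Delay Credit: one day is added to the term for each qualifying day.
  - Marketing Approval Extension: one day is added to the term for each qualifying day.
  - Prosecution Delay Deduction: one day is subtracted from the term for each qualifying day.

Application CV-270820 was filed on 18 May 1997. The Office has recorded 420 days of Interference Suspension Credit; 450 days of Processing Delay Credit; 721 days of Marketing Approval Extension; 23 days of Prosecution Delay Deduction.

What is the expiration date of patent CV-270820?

2016-09-02

Base term: filing date + 15 years → 18 May 2012.
Interference Suspension Credit: +420 days → 12 July 2013.
Processing Delay Credit: +450 days → 5 October 2014.
Marketing Approval Extension: +721 days → 25 September 2016.
Prosecution Delay Deduction: −23 days → 2 September 2016.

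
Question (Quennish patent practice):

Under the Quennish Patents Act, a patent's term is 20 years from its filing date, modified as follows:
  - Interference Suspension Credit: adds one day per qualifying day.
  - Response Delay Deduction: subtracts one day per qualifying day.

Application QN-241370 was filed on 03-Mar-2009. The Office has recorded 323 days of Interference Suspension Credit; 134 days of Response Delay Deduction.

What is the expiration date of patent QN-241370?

September 8, 2029

Base term: filing date + 20 years → 3 March 2029.
Interference Suspension Credit: +323 days → 20 January 2030.
Response Delay Deduction: −134 days → 8 September 2029.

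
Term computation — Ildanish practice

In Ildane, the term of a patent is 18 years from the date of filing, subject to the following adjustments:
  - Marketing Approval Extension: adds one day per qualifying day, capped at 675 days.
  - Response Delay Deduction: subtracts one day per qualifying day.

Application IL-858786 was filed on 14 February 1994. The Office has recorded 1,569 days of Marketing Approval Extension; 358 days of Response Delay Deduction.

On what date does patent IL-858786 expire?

Base term: filing date + 18 years → 14 February 2012.
Marketing Approval Extension: 1569 days claimed exceeds the 675-day cap, so +675 days → 20 December 2013.
Response Delay Deduction: −358 days → 27 December 2012.

2012-12-27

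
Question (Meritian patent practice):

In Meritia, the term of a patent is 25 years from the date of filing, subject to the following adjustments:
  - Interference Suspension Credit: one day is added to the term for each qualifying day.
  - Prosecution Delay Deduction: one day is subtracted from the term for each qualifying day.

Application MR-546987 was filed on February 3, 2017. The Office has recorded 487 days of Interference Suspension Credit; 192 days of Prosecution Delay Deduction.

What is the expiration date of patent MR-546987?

Base term: filing date + 25 years → 3 February 2042.
Interference Suspension Credit: +487 days → 5 June 2043.
Prosecution Delay Deduction: −192 days → 25 November 2042.

2042-11-25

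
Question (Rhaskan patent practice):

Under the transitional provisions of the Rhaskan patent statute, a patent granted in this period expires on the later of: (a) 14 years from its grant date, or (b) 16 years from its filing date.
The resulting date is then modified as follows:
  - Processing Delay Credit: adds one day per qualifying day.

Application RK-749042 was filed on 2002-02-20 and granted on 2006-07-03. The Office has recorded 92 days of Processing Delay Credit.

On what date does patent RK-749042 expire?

2020-10-03

(a) grant + 14 years → 3 July 2020.
(b) filing + 16 years → 20 February 2018.
Later of the two: 3 July 2020.
Processing Delay Credit: +92 days → 3 October 2020.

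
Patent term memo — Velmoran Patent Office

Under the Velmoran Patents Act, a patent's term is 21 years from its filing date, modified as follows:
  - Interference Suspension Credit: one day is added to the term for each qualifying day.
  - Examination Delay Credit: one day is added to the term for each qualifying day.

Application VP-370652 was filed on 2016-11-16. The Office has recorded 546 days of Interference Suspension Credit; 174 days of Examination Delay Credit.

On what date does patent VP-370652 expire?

Base term: filing date + 21 years → 16 November 2037.
Interference Suspension Credit: +546 days → 16 May 2039.
Examination Delay Credit: +174 days → 6 November 2039.

November 6, 2039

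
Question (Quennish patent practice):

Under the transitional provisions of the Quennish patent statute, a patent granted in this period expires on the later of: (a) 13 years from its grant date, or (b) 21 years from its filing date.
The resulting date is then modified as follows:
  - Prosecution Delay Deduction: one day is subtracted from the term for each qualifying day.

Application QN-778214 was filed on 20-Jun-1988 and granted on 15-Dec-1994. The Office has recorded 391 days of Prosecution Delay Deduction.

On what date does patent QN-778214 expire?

(a) grant + 13 years → 15 December 2007.
(b) filing + 21 years → 20 June 2009.
Later of the two: 20 June 2009.
Prosecution Delay Deduction: −391 days → 25 May 2008.

May 25, 2008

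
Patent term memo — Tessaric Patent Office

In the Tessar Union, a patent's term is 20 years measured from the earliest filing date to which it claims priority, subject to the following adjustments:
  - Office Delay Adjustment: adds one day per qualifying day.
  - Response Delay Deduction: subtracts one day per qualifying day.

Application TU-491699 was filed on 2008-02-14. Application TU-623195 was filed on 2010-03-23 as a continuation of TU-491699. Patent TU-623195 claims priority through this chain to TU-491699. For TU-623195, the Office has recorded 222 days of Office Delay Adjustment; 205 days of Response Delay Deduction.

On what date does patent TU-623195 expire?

2028-03-02

Earliest priority filing: 14 February 2008.
Base term: 14 February 2008 + 20 years → 14 February 2028.
Office Delay Adjustment: +222 days → 23 September 2028.
Response Delay Deduction: −205 days → 2 March 2028.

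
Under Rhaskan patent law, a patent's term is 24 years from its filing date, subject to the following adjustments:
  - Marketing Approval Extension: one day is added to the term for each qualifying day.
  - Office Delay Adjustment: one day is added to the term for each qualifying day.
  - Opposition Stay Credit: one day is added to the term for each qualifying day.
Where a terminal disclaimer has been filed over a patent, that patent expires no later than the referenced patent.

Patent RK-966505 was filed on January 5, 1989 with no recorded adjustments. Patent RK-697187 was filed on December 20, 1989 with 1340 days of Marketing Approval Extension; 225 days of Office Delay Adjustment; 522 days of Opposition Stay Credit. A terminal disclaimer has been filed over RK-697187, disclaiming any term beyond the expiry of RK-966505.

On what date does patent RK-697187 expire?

2013-01-05

Natural term of RK-697187:
  Base: filing + 24 years → 20 December 2013.
  Marketing Approval Extension: +1340 days → 21 August 2017.
  Office Delay Adjustment: +225 days → 3 April 2018.
  Opposition Stay Credit: +522 days → 7 September 2019.
Expiry of referenced patent RK-966505:
  Base: filing + 24 years → 5 January 2013.
Terminal disclaimer: RK-697187 expires on the earlier of 7 September 2019 and 5 January 2013.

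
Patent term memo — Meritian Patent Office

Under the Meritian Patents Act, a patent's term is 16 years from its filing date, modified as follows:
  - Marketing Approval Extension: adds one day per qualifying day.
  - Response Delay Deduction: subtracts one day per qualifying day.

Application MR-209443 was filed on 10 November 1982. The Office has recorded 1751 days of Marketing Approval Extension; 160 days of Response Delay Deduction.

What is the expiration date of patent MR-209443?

Base term: filing date + 16 years → 10 November 1998.
Marketing Approval Extension: +1751 days → 27 August 2003.
Response Delay Deduction: −160 days → 20 March 2003.

March 20, 2003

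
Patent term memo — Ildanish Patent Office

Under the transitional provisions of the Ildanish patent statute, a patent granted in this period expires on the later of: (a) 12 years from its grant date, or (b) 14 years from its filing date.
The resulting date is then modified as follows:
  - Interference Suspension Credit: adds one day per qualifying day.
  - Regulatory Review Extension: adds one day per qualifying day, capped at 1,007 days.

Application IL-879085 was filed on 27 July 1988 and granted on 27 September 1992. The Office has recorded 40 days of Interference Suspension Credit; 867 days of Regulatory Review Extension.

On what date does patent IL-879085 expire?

March 23, 2007

(a) grant + 12 years → 27 September 2004.
(b) filing + 14 years → 27 July 2002.
Later of the two: 27 September 2004.
Interference Suspension Credit: +40 days → 6 November 2004.
Regulatory Review Extension: 867 days (within the 1007-day cap) → +867 days → 23 March 2007.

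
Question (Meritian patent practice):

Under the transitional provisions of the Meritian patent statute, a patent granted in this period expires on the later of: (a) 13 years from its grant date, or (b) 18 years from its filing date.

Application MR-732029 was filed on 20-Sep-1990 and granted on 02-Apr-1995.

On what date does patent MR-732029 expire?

(a) grant + 13 years → 2 April 2008.
(b) filing + 18 years → 20 September 2008.
Later of the two: 20 September 2008.

September 20, 2008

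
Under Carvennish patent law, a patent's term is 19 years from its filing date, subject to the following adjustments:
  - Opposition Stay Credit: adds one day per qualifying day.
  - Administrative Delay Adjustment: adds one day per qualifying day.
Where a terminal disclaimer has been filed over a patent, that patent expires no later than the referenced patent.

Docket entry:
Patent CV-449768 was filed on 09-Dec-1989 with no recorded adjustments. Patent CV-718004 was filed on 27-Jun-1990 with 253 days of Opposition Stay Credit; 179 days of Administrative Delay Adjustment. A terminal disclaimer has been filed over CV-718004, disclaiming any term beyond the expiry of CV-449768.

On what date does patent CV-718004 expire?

December 9, 2008

Natural term of CV-718004:
  Base: filing + 19 years → 27 June 2009.
  Opposition Stay Credit: +253 days → 7 March 2010.
  Administrative Delay Adjustment: +179 days → 2 September 2010.
Expiry of referenced patent CV-449768:
  Base: filing + 19 years → 9 December 2008.
Terminal disclaimer: CV-718004 expires on the earlier of 2 September 2010 and 9 December 2008.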